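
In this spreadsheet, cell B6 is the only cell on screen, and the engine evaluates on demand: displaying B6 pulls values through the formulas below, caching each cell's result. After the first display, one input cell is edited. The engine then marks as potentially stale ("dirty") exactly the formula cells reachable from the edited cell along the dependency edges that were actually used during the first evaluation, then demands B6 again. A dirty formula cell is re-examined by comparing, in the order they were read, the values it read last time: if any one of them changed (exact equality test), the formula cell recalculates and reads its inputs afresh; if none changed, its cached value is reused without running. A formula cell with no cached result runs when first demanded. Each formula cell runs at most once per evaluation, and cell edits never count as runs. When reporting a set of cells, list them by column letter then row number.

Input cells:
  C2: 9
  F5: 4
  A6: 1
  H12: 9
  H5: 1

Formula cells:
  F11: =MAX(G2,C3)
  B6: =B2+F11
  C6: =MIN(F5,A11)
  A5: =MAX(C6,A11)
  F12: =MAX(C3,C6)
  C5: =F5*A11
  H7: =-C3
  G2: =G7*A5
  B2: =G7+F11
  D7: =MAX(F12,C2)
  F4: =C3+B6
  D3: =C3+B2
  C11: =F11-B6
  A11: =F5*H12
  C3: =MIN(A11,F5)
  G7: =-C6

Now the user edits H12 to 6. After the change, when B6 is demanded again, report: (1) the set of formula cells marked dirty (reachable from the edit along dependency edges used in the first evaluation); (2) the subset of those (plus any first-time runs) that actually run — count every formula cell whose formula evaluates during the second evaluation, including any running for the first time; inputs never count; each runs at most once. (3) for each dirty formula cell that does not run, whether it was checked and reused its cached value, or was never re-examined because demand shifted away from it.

Initial pass — values computed on the first demand:
  A11 = 4 * 9 = 36
  C3 = MIN(36, 4) = 4
  C6 = MIN(4, 36) = 4
  A5 = MAX(4, 36) = 36
  G7 = -(4) = -4
  G2 = -4 * 36 = -144
  F11 = MAX(-144, 4) = 4
  B2 = -4 + 4 = 0
  B6 = 0 + 4 = 4

Second demand — change propagation:
  A11: re-runs because H12 9->6; new result 24.
  C3: re-runs because A11 36->24; new result 4 (unchanged).
  C6: re-runs because A11 36->24; new result 4 (unchanged).
  A5: re-runs because A11 36->24; new result 24.
  G7: re-examined; everything it read last time is the same (C6 unchanged) — cache -4 kept, no run.
  G2: re-runs because A5 36->24; new result -96.
  F11: re-runs because G2 -144->-96; new result 4 (unchanged).
  B2: re-examined; everything it read last time is the same (G7 unchanged, F11 unchanged) — cache 0 kept, no run.
  B6: re-examined; everything it read last time is the same (B2 unchanged, F11 unchanged) — cache 4 kept, no run.

The important point: at G7 every value read last time is unchanged, so the dirty flag clears without a run.

Dirty set: A5, A11, B2, B6, C3, C6, F11, G2, G7.
Run set: A5, A11, C3, C6, F11, G2 (6 run).
Re-examined without running (cache reused): B2, B6, G7.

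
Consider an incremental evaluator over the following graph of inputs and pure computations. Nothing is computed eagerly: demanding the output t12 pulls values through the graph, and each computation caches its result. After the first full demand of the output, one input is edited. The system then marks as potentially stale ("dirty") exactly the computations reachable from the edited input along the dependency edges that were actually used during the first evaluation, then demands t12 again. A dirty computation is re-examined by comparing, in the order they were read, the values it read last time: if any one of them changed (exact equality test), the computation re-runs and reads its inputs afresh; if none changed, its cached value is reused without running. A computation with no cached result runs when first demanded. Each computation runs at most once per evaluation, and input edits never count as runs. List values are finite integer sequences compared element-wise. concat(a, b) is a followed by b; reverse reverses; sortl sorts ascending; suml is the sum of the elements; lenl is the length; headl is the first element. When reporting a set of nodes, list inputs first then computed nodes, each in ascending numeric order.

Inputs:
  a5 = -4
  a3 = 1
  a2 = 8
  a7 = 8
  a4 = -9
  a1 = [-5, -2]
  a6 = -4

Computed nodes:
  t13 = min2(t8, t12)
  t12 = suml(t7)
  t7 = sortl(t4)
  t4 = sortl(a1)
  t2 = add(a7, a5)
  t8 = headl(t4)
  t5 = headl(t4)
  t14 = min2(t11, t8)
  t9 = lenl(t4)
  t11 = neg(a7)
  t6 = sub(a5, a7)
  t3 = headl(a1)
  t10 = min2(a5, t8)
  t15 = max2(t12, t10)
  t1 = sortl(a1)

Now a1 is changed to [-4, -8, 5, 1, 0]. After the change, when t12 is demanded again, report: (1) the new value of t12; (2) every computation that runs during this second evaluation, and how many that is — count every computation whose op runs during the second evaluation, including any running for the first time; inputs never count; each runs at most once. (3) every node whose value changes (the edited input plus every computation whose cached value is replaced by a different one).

t12 now evaluates to -6.
Run set: t4, t7, t12 (3 run).
Changed values: a1, t4, t7, t12.

Initial pass — values computed on the first demand:
  t4 = sortl([-5, -2]) = [-5, -2]
  t7 = sortl([-5, -2]) = [-5, -2]
  t12 = suml([-5, -2]) = -7

Second demand — change propagation:
  t4: re-runs because a1 [-5, -2]->[-4, -8, 5, 1, 0]; new result [-8, -4, 0, 1, 5].
  t7: re-runs because t4 [-5, -2]->[-8, -4, 0, 1, 5]; new result [-8, -4, 0, 1, 5].
  t12: re-runs because t7 [-5, -2]->[-8, -4, 0, 1, 5]; new result -6.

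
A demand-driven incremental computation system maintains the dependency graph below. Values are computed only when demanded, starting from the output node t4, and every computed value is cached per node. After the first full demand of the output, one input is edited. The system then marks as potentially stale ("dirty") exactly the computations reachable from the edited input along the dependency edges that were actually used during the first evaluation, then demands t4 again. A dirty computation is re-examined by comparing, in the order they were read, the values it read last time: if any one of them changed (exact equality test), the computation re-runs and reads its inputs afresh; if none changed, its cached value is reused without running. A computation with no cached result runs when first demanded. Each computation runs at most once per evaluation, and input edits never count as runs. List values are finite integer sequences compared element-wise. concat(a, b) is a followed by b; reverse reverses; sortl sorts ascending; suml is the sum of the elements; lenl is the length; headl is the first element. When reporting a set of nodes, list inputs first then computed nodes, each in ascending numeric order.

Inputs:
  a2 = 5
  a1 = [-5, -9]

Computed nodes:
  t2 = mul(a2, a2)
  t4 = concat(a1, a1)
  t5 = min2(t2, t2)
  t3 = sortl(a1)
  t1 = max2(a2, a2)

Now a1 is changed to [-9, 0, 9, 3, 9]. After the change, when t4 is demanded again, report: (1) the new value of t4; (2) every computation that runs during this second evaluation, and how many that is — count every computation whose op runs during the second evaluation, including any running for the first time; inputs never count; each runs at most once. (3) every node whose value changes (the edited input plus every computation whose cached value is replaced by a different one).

First evaluation (everything demanded from the output):
  t4 = concat([-5, -9], [-5, -9]) = [-5, -9, -5, -9]

Propagation after the edit:
  t4: runs — a1 [-5, -9]->[-9, 0, 9, 3, 9]; a1 [-5, -9]->[-9, 0, 9, 3, 9]; result [-9, 0, 9, 3, 9, -9, 0, 9, 3, 9].

New value of t4: [-9, 0, 9, 3, 9, -9, 0, 9, 3, 9].
Computations that run: t4 — 1 in total.
Values that change: a1, t4.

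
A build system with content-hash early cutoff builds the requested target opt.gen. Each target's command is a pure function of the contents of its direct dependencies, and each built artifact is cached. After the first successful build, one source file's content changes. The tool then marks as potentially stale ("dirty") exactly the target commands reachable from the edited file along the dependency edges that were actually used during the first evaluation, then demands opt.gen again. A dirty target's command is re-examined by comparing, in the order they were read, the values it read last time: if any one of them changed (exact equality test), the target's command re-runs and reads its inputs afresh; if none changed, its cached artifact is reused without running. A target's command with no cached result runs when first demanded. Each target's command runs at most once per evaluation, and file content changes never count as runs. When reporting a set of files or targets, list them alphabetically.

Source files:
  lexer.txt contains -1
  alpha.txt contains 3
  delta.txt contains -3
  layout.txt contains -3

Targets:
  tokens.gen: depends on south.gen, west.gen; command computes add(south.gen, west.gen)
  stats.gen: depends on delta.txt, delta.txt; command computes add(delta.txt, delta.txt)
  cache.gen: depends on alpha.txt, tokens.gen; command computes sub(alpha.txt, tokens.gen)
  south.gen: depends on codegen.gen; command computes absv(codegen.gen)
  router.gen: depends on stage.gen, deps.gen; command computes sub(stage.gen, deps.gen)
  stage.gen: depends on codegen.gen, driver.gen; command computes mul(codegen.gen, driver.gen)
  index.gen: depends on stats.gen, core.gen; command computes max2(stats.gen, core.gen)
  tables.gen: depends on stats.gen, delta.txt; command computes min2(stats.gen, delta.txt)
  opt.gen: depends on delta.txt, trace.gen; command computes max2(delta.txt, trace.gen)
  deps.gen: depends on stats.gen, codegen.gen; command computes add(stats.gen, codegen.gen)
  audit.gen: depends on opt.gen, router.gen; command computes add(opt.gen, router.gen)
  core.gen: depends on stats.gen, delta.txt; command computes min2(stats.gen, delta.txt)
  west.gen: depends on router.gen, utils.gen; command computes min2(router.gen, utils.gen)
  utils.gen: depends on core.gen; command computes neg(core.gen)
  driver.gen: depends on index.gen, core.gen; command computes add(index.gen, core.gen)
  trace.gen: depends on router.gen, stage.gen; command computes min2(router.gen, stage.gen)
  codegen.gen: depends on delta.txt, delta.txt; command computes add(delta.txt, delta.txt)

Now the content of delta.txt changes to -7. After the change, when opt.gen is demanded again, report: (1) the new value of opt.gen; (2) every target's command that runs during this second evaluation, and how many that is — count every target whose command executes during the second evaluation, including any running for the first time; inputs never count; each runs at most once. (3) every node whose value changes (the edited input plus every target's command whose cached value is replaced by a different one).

New value of opt.gen: 392.
Target commands that run: codegen.gen, core.gen, deps.gen, driver.gen, index.gen, opt.gen, router.gen, stage.gen, stats.gen, trace.gen — 10 in total.
Values that change: codegen.gen, core.gen, delta.txt, deps.gen, driver.gen, index.gen, opt.gen, router.gen, stage.gen, stats.gen, trace.gen.

First evaluation (everything demanded from the output):
  codegen.gen = add(-3, -3) = -6
  stats.gen = add(-3, -3) = -6
  core.gen = min2(-6, -3) = -6
  deps.gen = add(-6, -6) = -12
  index.gen = max2(-6, -6) = -6
  driver.gen = add(-6, -6) = -12
  stage.gen = mul(-6, -12) = 72
  router.gen = sub(72, -12) = 84
  trace.gen = min2(84, 72) = 72
  opt.gen = max2(-3, 72) = 72

Propagation after the edit:
  codegen.gen: runs — delta.txt -3->-7; delta.txt -3->-7; result -14.
  stats.gen: runs — delta.txt -3->-7; delta.txt -3->-7; result -14.
  core.gen: runs — stats.gen -6->-14; delta.txt -3->-7; result -14.
  deps.gen: runs — stats.gen -6->-14; codegen.gen -6->-14; result -28.
  index.gen: runs — stats.gen -6->-14; core.gen -6->-14; result -14.
  driver.gen: runs — index.gen -6->-14; core.gen -6->-14; result -28.
  stage.gen: runs — codegen.gen -6->-14; driver.gen -12->-28; result 392.
  router.gen: runs — stage.gen 72->392; deps.gen -12->-28; result 420.
  trace.gen: runs — router.gen 84->420; stage.gen 72->392; result 392.
  opt.gen: runs — delta.txt -3->-7; trace.gen 72->392; result 392.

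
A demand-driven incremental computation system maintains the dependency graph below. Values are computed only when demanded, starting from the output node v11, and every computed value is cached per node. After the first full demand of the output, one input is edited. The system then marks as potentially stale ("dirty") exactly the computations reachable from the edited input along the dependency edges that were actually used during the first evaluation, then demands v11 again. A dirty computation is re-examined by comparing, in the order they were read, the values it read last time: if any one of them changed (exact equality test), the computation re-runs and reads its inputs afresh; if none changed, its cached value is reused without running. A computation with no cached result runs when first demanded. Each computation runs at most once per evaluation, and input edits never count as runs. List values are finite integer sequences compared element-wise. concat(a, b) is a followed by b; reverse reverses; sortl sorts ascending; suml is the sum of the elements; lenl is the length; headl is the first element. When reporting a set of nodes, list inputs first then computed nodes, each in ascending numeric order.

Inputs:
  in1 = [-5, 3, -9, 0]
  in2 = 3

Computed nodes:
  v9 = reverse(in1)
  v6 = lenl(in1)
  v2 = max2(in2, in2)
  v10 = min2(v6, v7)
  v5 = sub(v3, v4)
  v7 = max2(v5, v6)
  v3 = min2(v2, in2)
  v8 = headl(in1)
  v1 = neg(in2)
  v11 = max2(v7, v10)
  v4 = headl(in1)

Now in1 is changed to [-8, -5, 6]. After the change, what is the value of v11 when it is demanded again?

First evaluation (everything demanded from the output):
  v2 = max2(3, 3) = 3
  v3 = min2(3, 3) = 3
  v4 = headl([-5, 3, -9, 0]) = -5
  v5 = sub(3, -5) = 8
  v6 = lenl([-5, 3, -9, 0]) = 4
  v7 = max2(8, 4) = 8
  v10 = min2(4, 8) = 4
  v11 = max2(8, 4) = 8

Propagation after the edit:
  v4: runs — in1 [-5, 3, -9, 0]->[-8, -5, 6]; result -8.
  v5: runs — v4 -5->-8; result 11.
  v6: runs — in1 [-5, 3, -9, 0]->[-8, -5, 6]; result 3.
  v7: runs — v5 8->11; v6 4->3; result 11.
  v10: runs — v6 4->3; v7 8->11; result 3.
  v11: runs — v7 8->11; v10 4->3; result 11.

New value of v11: 11.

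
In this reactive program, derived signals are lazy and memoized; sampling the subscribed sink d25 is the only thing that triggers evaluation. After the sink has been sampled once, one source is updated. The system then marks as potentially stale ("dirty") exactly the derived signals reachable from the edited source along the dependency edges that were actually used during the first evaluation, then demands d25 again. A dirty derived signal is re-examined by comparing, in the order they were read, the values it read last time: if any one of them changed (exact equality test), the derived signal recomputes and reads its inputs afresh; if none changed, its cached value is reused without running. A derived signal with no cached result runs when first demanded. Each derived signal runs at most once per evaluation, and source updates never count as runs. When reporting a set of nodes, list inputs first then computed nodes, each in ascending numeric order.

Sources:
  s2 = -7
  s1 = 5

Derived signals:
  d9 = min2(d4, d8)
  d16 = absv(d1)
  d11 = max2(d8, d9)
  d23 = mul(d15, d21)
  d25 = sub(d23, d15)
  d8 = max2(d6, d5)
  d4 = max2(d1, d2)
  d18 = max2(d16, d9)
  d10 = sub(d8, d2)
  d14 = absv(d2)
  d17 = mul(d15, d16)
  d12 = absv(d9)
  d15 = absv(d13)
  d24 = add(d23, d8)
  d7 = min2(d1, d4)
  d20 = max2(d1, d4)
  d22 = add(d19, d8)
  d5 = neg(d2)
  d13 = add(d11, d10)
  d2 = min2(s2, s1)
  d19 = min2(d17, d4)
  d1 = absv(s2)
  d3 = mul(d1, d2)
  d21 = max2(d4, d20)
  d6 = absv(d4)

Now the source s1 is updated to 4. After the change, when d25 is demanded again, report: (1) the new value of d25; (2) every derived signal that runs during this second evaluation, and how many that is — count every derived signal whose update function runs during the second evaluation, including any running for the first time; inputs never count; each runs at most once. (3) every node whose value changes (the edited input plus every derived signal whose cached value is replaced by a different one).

Demanding d25 again yields 126.
1 derived signals run: d2.
The nodes whose values change: s1.
Note the absorption at d2: it re-runs yet its value is the same, leaving the output's value untouched.

First demand of the output computes:
  d1 = absv(-7) = 7
  d2 = min2(-7, 5) = -7
  d4 = max2(7, -7) = 7
  d5 = neg(-7) = 7
  d6 = absv(7) = 7
  d8 = max2(7, 7) = 7
  d9 = min2(7, 7) = 7
  d10 = sub(7, -7) = 14
  d11 = max2(7, 7) = 7
  d13 = add(7, 14) = 21
  d15 = absv(21) = 21
  d20 = max2(7, 7) = 7
  d21 = max2(7, 7) = 7
  d23 = mul(21, 7) = 147
  d25 = sub(147, 21) = 126

After the edit, cleaning proceeds:
  d2: a read changed (s1 5->4) — executes, giving -7 — identical to its old value.
  d4: dirty, but its reads are unchanged (d1 unchanged, d2 unchanged); cached 7 stands.
  d5: dirty, but its reads are unchanged (d2 unchanged); cached 7 stands.
  d6: dirty, but its reads are unchanged (d4 unchanged); cached 7 stands.
  d8: dirty, but its reads are unchanged (d6 unchanged, d5 unchanged); cached 7 stands.
  d9: dirty, but its reads are unchanged (d4 unchanged, d8 unchanged); cached 7 stands.
  d10: dirty, but its reads are unchanged (d8 unchanged, d2 unchanged); cached 14 stands.
  d11: dirty, but its reads are unchanged (d8 unchanged, d9 unchanged); cached 7 stands.
  d13: dirty, but its reads are unchanged (d11 unchanged, d10 unchanged); cached 21 stands.
  d15: dirty, but its reads are unchanged (d13 unchanged); cached 21 stands.
  d20: dirty, but its reads are unchanged (d1 unchanged, d4 unchanged); cached 7 stands.
  d21: dirty, but its reads are unchanged (d4 unchanged, d20 unchanged); cached 7 stands.
  d23: dirty, but its reads are unchanged (d15 unchanged, d21 unchanged); cached 147 stands.
  d25: dirty, but its reads are unchanged (d23 unchanged, d15 unchanged); cached 126 stands.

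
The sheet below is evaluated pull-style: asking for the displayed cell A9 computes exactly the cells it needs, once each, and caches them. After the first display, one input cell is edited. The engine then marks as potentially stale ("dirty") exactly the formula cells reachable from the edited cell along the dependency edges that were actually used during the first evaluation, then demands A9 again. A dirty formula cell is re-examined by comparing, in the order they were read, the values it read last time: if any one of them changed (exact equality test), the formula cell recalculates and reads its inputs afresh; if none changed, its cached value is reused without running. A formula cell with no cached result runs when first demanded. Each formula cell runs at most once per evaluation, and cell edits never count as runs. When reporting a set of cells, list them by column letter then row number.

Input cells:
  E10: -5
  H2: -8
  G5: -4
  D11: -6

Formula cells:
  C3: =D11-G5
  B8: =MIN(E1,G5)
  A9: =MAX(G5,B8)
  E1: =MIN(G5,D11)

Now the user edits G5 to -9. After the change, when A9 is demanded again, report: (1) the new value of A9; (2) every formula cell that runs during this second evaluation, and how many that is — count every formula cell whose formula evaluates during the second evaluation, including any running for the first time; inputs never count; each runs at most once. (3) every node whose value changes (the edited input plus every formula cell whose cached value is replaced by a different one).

Demanding A9 again yields -9.
3 formula cells run: A9, B8, E1.
The nodes whose values change: A9, B8, E1, G5.

First demand of the output computes:
  E1 = MIN(-4, -6) = -6
  B8 = MIN(-6, -4) = -6
  A9 = MAX(-4, -6) = -4

After the edit, cleaning proceeds:
  E1: a read changed (G5 -4->-9) — executes, giving -9.
  B8: a read changed (E1 -6->-9; G5 -4->-9) — executes, giving -9.
  A9: a read changed (G5 -4->-9; B8 -6->-9) — executes, giving -9.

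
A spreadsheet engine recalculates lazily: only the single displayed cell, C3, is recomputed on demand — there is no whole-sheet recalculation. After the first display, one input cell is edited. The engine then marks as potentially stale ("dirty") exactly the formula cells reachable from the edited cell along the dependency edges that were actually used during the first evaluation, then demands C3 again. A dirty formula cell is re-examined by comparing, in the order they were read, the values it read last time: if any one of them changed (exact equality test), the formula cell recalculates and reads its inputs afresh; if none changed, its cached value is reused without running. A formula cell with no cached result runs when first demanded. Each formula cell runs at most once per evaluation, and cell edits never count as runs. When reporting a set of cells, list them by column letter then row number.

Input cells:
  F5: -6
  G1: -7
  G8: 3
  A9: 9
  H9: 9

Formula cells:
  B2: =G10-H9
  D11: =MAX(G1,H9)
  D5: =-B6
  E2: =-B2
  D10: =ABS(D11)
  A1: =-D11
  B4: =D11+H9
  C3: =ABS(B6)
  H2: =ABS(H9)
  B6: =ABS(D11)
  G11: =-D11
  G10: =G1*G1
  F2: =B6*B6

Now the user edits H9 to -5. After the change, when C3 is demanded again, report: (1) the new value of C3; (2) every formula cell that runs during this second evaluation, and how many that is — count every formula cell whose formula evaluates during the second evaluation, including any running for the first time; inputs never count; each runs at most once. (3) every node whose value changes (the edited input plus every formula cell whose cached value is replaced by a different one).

New value of C3: 5.
Formula cells that run: B6, C3, D11 — 3 in total.
Values that change: B6, C3, D11, H9.

First evaluation (everything demanded from the output):
  D11 = MAX(-7, 9) = 9
  B6 = ABS(9) = 9
  C3 = ABS(9) = 9

Propagation after the edit:
  D11: runs — H9 9->-5; result -5.
  B6: runs — D11 9->-5; result 5.
  C3: runs — B6 9->5; result 5.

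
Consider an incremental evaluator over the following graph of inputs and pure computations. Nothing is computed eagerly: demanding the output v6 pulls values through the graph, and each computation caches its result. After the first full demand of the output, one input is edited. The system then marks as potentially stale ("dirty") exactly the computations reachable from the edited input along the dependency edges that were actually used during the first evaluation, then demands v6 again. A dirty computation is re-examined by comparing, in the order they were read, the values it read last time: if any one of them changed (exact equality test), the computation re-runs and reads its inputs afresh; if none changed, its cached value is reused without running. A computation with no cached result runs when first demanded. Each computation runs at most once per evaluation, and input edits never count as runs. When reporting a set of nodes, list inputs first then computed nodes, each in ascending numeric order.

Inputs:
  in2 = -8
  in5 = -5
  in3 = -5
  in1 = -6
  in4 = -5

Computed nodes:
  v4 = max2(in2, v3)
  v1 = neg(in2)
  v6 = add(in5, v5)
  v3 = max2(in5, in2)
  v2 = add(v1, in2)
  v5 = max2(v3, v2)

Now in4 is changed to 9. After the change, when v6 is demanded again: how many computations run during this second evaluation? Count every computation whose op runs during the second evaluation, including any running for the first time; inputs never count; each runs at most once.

Initial pass — values computed on the first demand:
  v1 = neg(-8) = 8
  v2 = add(8, -8) = 0
  v3 = max2(-5, -8) = -5
  v5 = max2(-5, 0) = 0
  v6 = add(-5, 0) = -5

Second demand — change propagation:
  no demanded computation ever read in4, so the edit dirties nothing and nothing runs.

The important point: nothing the output needs ever reads in4, so the edit is invisible to it.

Run set: none (0 run).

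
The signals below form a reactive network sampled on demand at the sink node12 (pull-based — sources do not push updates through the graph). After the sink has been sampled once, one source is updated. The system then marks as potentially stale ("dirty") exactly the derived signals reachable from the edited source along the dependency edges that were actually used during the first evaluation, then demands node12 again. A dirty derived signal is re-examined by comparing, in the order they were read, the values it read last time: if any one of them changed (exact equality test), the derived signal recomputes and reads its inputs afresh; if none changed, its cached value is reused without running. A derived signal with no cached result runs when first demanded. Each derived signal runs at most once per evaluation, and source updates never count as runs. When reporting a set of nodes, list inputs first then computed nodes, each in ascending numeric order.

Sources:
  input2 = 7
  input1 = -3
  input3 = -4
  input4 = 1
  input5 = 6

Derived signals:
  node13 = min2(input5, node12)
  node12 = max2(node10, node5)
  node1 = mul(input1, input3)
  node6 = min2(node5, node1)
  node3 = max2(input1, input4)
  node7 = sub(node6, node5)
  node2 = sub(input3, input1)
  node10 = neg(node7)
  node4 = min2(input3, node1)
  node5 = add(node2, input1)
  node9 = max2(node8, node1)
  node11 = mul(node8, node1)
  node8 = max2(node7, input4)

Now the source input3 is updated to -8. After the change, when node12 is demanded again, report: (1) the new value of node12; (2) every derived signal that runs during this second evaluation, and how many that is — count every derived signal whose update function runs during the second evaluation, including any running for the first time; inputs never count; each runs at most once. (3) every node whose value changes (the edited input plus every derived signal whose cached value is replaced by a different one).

node12 now evaluates to 0.
Run set: node1, node2, node5, node6, node7, node12 (6 run).
Changed values: input3, node1, node2, node5, node6.
The important point: at node10 every value read last time is unchanged, so the dirty flag clears without a run.

Initial pass — values computed on the first demand:
  node1 = mul(-3, -4) = 12
  node2 = sub(-4, -3) = -1
  node5 = add(-1, -3) = -4
  node6 = min2(-4, 12) = -4
  node7 = sub(-4, -4) = 0
  node10 = neg(0) = 0
  node12 = max2(0, -4) = 0

Second demand — change propagation:
  node1: re-runs because input3 -4->-8; new result 24.
  node2: re-runs because input3 -4->-8; new result -5.
  node5: re-runs because node2 -1->-5; new result -8.
  node6: re-runs because node5 -4->-8; node1 12->24; new result -8.
  node7: re-runs because node6 -4->-8; node5 -4->-8; new result 0 (unchanged).
  node10: re-examined; everything it read last time is the same (node7 unchanged) — cache 0 kept, no run.
  node12: re-runs because node5 -4->-8; new result 0 (unchanged).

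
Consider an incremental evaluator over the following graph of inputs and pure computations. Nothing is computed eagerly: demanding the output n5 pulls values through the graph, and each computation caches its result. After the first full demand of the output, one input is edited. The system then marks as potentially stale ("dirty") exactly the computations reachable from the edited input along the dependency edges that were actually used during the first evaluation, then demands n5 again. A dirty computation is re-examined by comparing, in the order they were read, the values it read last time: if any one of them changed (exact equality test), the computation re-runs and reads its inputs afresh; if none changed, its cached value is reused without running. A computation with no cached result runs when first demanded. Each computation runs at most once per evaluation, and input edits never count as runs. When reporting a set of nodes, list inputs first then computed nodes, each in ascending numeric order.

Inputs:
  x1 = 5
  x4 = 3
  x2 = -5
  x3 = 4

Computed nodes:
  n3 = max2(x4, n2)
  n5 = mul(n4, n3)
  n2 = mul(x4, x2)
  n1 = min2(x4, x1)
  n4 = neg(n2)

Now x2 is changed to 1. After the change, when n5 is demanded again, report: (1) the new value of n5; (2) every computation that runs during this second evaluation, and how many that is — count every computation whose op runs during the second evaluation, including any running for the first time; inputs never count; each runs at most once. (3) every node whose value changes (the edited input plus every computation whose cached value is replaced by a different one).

n5 now evaluates to -9.
Run set: n2, n3, n4, n5 (4 run).
Changed values: x2, n2, n4, n5.

Initial pass — values computed on the first demand:
  n2 = mul(3, -5) = -15
  n3 = max2(3, -15) = 3
  n4 = neg(-15) = 15
  n5 = mul(15, 3) = 45

Second demand — change propagation:
  n2: re-runs because x2 -5->1; new result 3.
  n3: re-runs because n2 -15->3; new result 3 (unchanged).
  n4: re-runs because n2 -15->3; new result -3.
  n5: re-runs because n4 15->-3; new result -9.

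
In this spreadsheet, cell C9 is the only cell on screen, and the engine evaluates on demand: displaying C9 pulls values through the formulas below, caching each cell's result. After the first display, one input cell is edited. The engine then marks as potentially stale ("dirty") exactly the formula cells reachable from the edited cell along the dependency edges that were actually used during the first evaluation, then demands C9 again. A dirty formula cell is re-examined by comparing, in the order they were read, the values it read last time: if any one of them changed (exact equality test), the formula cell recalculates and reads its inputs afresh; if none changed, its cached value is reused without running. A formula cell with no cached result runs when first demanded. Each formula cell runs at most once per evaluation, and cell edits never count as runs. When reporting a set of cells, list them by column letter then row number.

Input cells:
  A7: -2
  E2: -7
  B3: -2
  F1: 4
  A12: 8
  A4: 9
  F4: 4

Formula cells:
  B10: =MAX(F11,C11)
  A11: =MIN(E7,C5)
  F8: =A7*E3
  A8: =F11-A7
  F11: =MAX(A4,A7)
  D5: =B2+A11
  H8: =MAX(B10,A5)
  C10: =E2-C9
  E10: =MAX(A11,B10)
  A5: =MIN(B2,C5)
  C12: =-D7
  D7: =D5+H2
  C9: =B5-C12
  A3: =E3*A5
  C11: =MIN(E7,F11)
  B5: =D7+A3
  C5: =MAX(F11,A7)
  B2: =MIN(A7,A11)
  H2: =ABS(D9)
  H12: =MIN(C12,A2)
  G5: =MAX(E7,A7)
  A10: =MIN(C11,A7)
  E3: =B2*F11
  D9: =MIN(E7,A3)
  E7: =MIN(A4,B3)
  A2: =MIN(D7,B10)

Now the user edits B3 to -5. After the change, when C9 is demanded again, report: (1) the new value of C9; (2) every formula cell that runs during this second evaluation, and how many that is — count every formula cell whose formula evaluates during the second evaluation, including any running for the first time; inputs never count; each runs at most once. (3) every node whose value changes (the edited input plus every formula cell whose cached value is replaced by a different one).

Initial pass — values computed on the first demand:
  E7 = MIN(9, -2) = -2
  F11 = MAX(9, -2) = 9
  C5 = MAX(9, -2) = 9
  A11 = MIN(-2, 9) = -2
  B2 = MIN(-2, -2) = -2
  A5 = MIN(-2, 9) = -2
  D5 = -2 + -2 = -4
  E3 = -2 * 9 = -18
  A3 = -18 * -2 = 36
  D9 = MIN(-2, 36) = -2
  H2 = ABS(-2) = 2
  D7 = -4 + 2 = -2
  B5 = -2 + 36 = 34
  C12 = -(-2) = 2
  C9 = 34 - 2 = 32

Second demand — change propagation:
  E7: re-runs because B3 -2->-5; new result -5.
  A11: re-runs because E7 -2->-5; new result -5.
  B2: re-runs because A11 -2->-5; new result -5.
  A5: re-runs because B2 -2->-5; new result -5.
  D5: re-runs because B2 -2->-5; A11 -2->-5; new result -10.
  E3: re-runs because B2 -2->-5; new result -45.
  A3: re-runs because E3 -18->-45; A5 -2->-5; new result 225.
  D9: re-runs because E7 -2->-5; A3 36->225; new result -5.
  H2: re-runs because D9 -2->-5; new result 5.
  D7: re-runs because D5 -4->-10; H2 2->5; new result -5.
  B5: re-runs because D7 -2->-5; A3 36->225; new result 220.
  C12: re-runs because D7 -2->-5; new result 5.
  C9: re-runs because B5 34->220; C12 2->5; new result 215.

C9 now evaluates to 215.
Run set: A3, A5, A11, B2, B5, C9, C12, D5, D7, D9, E3, E7, H2 (13 run).
Changed values: A3, A5, A11, B2, B3, B5, C9, C12, D5, D7, D9, E3, E7, H2.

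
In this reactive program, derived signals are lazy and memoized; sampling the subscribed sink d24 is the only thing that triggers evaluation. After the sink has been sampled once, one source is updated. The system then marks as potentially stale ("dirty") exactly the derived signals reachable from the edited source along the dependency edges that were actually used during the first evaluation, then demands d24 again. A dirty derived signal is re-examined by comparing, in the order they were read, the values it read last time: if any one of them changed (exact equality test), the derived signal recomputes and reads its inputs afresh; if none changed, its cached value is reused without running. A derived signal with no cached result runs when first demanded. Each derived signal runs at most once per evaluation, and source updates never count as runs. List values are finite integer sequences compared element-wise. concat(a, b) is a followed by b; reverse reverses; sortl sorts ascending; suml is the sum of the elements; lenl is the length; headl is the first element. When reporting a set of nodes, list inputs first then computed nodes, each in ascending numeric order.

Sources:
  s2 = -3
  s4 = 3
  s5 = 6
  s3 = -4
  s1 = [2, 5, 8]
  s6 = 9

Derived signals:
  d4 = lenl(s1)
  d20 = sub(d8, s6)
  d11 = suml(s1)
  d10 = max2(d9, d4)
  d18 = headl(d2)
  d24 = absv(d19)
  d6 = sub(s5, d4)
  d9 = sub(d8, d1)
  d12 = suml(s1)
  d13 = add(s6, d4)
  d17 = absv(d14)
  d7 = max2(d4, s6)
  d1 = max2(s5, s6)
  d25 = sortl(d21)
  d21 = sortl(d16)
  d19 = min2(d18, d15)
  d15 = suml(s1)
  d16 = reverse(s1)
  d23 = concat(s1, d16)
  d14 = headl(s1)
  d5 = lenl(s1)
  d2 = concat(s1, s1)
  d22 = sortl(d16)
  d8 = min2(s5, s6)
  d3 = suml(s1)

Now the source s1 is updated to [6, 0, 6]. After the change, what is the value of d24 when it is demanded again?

Demanding d24 again yields 6.

First demand of the output computes:
  d2 = concat([2, 5, 8], [2, 5, 8]) = [2, 5, 8, 2, 5, 8]
  d15 = suml([2, 5, 8]) = 15
  d18 = headl([2, 5, 8, 2, 5, 8]) = 2
  d19 = min2(2, 15) = 2
  d24 = absv(2) = 2

After the edit, cleaning proceeds:
  d2: a read changed (s1 [2, 5, 8]->[6, 0, 6]; s1 [2, 5, 8]->[6, 0, 6]) — executes, giving [6, 0, 6, 6, 0, 6].
  d15: a read changed (s1 [2, 5, 8]->[6, 0, 6]) — executes, giving 12.
  d18: a read changed (d2 [2, 5, 8, 2, 5, 8]->[6, 0, 6, 6, 0, 6]) — executes, giving 6.
  d19: a read changed (d18 2->6; d15 15->12) — executes, giving 6.
  d24: a read changed (d19 2->6) — executes, giving 6.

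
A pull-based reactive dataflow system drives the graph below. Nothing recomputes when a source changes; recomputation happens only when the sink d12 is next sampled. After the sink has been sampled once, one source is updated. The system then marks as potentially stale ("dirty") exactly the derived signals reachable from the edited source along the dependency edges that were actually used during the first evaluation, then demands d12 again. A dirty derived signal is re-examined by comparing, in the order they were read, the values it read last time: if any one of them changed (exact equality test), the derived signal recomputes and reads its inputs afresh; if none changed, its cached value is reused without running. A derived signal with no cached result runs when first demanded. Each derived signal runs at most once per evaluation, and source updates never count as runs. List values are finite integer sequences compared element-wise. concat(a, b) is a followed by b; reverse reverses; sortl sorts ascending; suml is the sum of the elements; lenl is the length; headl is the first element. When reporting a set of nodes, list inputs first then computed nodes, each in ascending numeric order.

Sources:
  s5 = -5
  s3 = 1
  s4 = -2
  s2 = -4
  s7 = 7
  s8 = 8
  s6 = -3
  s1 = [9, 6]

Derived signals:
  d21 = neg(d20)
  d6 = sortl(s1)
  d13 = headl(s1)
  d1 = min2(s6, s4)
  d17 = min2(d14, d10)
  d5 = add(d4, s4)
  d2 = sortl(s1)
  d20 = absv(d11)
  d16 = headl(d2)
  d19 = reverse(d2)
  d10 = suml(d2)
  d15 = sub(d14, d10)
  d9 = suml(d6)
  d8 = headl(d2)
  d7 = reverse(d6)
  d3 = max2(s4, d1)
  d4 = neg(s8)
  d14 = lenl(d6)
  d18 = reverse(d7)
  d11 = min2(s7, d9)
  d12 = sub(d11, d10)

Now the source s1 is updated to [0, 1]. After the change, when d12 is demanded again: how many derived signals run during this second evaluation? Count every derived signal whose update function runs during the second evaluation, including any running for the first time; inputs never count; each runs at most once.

Derived signals that run: d2, d6, d9, d10, d11, d12 — 6 in total.

First evaluation (everything demanded from the output):
  d2 = sortl([9, 6]) = [6, 9]
  d6 = sortl([9, 6]) = [6, 9]
  d9 = suml([6, 9]) = 15
  d10 = suml([6, 9]) = 15
  d11 = min2(7, 15) = 7
  d12 = sub(7, 15) = -8

Propagation after the edit:
  d2: runs — s1 [9, 6]->[0, 1]; result [0, 1].
  d6: runs — s1 [9, 6]->[0, 1]; result [0, 1].
  d9: runs — d6 [6, 9]->[0, 1]; result 1.
  d10: runs — d2 [6, 9]->[0, 1]; result 1.
  d11: runs — d9 15->1; result 1.
  d12: runs — d11 7->1; d10 15->1; result 0.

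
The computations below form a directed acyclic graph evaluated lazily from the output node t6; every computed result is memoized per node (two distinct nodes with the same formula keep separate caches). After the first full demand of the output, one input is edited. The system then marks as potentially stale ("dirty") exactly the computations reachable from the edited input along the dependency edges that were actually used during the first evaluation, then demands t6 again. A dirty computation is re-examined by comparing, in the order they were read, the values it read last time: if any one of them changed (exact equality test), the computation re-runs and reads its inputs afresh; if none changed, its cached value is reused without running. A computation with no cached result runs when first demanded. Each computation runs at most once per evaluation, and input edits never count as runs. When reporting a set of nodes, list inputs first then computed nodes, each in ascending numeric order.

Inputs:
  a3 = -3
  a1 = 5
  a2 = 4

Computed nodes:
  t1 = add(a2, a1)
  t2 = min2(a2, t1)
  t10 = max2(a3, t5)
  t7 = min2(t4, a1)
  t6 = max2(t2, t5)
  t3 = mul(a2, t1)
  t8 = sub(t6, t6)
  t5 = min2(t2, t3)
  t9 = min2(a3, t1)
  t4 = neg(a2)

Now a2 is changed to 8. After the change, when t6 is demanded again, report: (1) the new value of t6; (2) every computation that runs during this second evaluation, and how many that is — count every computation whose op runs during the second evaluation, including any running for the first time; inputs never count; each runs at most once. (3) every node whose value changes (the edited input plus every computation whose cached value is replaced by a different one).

First demand of the output computes:
  t1 = add(4, 5) = 9
  t2 = min2(4, 9) = 4
  t3 = mul(4, 9) = 36
  t5 = min2(4, 36) = 4
  t6 = max2(4, 4) = 4

After the edit, cleaning proceeds:
  t1: a read changed (a2 4->8) — executes, giving 13.
  t2: a read changed (a2 4->8; t1 9->13) — executes, giving 8.
  t3: a read changed (a2 4->8; t1 9->13) — executes, giving 104.
  t5: a read changed (t2 4->8; t3 36->104) — executes, giving 8.
  t6: a read changed (t2 4->8; t5 4->8) — executes, giving 8.

Demanding t6 again yields 8.
5 computations run: t1, t2, t3, t5, t6.
The nodes whose values change: a2, t1, t2, t3, t5, t6.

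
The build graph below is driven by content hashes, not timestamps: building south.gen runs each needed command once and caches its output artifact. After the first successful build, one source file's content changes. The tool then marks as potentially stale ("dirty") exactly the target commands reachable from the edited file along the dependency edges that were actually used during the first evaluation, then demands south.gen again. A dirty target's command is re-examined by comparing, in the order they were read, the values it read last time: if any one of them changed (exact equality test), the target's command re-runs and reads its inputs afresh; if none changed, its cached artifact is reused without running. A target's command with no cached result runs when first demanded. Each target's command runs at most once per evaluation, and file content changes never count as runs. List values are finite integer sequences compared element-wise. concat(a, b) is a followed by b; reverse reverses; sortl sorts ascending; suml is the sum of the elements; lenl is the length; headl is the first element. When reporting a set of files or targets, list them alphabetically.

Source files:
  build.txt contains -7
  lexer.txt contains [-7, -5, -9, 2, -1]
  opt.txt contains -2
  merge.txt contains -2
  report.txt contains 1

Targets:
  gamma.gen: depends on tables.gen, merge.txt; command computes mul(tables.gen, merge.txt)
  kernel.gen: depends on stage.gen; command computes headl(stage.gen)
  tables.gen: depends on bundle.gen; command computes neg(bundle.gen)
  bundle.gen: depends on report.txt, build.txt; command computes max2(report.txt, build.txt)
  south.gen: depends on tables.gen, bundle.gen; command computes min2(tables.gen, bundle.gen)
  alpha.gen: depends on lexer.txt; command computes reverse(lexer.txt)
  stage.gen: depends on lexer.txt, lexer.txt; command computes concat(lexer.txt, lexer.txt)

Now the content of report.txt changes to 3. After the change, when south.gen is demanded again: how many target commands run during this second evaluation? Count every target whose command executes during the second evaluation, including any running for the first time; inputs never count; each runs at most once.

Initial pass — values computed on the first demand:
  bundle.gen = max2(1, -7) = 1
  tables.gen = neg(1) = -1
  south.gen = min2(-1, 1) = -1

Second demand — change propagation:
  bundle.gen: re-runs because report.txt 1->3; new result 3.
  tables.gen: re-runs because bundle.gen 1->3; new result -3.
  south.gen: re-runs because tables.gen -1->-3; bundle.gen 1->3; new result -3.

Run set: bundle.gen, south.gen, tables.gen (3 run).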